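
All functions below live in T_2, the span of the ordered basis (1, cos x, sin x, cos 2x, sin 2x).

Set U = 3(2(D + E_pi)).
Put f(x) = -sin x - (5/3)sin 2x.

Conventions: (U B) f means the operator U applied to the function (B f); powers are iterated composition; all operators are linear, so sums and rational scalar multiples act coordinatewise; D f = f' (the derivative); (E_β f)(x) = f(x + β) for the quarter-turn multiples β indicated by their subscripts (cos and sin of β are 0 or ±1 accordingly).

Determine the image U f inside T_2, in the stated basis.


the result is g(x) = -6cos x + 6sin x - 20cos 2x - 10sin 2x

D f = -cos x - (10/3)cos 2x
E_pi f = sin x - (5/3)sin 2x
(D + E_pi) f = -cos x + sin x - (10/3)cos 2x - (5/3)sin 2x
(2(D + E_pi)) f = -2cos x + 2sin x - (20/3)cos 2x - (10/3)sin 2x
(3(2(D + E_pi))) f = -6cos x + 6sin x - 20cos 2x - 10sin 2x


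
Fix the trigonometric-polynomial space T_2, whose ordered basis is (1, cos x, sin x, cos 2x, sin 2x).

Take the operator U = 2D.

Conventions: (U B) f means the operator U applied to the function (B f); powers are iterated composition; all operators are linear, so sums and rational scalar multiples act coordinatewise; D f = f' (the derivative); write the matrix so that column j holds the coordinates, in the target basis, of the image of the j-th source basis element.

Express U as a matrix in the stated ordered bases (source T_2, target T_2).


image of 1: 0
image of cos x: -2sin x
image of sin x: 2cos x
image of cos 2x: -4sin 2x
image of sin 2x: 4cos 2x
each image's coordinates form column j of the matrix

the matrix is [[0, 0, 0, 0, 0]; [0, 0, 2, 0, 0]; [0, -2, 0, 0, 0]; [0, 0, 0, 0, 4]; [0, 0, 0, -4, 0]] (rows listed top to bottom)


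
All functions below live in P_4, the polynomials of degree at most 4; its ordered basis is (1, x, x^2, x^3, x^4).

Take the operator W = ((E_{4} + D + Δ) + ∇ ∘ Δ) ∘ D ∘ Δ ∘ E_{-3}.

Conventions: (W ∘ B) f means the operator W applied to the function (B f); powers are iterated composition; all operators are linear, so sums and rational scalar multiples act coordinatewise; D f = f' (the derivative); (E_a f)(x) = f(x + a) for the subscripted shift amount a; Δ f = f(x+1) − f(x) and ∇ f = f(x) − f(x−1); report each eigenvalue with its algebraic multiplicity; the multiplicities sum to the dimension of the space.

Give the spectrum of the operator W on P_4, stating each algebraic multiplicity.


λ = 0 (multiplicity 5)

image of 1: 0
image of x: 0
image of x^2: 2
image of x^3: 6x + 21
image of x^4: 12x^2 + 84x - 56
the matrix is upper triangular; its diagonal is (0, 0, 0, 0, 0)
for a triangular matrix the eigenvalues are the diagonal entries, with algebraic multiplicity their repetition count


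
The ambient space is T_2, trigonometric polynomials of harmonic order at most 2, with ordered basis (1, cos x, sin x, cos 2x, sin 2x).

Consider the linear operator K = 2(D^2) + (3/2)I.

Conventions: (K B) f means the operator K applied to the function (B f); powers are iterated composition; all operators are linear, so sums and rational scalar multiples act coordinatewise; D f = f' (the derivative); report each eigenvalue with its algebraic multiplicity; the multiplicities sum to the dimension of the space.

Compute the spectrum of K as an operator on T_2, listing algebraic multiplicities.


λ = -13/2 (multiplicity 2), λ = -1/2 (multiplicity 2), λ = 3/2 (multiplicity 1)

image of 1: 3/2
image of cos x: -(1/2)cos x
image of sin x: -(1/2)sin x
image of cos 2x: -(13/2)cos 2x
image of sin 2x: -(13/2)sin 2x
the matrix is diagonal; its diagonal is (3/2, -1/2, -1/2, -13/2, -13/2)
for a triangular matrix the eigenvalues are the diagonal entries, with algebraic multiplicity their repetition count


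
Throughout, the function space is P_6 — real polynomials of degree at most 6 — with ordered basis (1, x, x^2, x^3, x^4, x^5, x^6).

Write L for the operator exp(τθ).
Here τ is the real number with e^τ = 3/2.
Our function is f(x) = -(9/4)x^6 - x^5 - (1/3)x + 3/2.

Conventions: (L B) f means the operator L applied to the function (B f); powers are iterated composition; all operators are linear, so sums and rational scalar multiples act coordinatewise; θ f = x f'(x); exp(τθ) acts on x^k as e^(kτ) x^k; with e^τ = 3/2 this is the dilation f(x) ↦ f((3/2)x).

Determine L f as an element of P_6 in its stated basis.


exp(τθ) x^k = e^(kτ) x^k; with e^τ = 3/2 this sends x^k to (3/2)^k x^k
x ↦ 3/2 x
x^5 ↦ 243/32 x^5
x^6 ↦ 729/64 x^6
applying this coordinatewise to f: exp(τθ) f = -(6561/256)x^6 - (243/32)x^5 - (1/2)x + 3/2

the result is g(x) = -(6561/256)x^6 - (243/32)x^5 - (1/2)x + 3/2


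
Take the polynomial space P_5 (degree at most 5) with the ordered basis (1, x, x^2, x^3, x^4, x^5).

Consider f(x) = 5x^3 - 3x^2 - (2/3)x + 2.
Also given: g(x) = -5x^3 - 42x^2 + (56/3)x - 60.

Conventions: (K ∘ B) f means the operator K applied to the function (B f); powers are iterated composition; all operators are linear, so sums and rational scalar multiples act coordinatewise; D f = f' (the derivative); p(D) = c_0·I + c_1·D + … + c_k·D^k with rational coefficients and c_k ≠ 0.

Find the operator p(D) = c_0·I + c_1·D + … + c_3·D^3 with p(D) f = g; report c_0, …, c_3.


c_0 = -1, c_1 = -3, c_2 = 0, c_3 = -2

D^0 f = 5x^3 - 3x^2 - (2/3)x + 2
D^1 f = 15x^2 - 6x - 2/3
D^2 f = 30x - 6
D^3 f = 30
matching coefficients of g against c_0 f + c_1 Df + … from the top degree down determines the c_i
solution: c_0 = -1, c_1 = -3, c_2 = 0, c_3 = -2


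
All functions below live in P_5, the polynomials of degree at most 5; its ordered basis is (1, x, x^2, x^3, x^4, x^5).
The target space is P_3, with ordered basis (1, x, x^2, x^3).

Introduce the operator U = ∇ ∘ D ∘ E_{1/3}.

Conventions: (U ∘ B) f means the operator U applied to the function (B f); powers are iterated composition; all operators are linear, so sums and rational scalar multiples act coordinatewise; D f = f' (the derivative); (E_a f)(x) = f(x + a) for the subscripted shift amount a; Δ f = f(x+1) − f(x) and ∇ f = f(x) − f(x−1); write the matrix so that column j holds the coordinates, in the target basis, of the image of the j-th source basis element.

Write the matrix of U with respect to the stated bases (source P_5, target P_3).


the matrix is [[0, 0, 2, -1, 4/3, -25/27]; [0, 0, 0, 6, -4, 20/3]; [0, 0, 0, 0, 12, -10]; [0, 0, 0, 0, 0, 20]] (rows listed top to bottom)

image of 1: 0
image of x: 0
image of x^2: 2
image of x^3: 6x - 1
image of x^4: 12x^2 - 4x + 4/3
image of x^5: 20x^3 - 10x^2 + (20/3)x - 25/27
each image's coordinates form column j of the matrix


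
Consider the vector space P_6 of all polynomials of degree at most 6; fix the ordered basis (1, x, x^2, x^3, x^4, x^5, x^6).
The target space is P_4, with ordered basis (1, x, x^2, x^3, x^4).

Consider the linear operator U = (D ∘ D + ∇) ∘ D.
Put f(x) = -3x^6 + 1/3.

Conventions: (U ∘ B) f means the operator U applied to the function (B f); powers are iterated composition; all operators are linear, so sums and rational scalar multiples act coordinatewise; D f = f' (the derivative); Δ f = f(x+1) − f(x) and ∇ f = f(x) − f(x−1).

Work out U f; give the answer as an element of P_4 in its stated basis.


D f = -18x^5
D D f = -90x^4
D D D f = -360x^3
∇ D f = -90x^4 + 180x^3 - 180x^2 + 90x - 18
(D ∘ D + ∇) D f = -90x^4 - 180x^3 - 180x^2 + 90x - 18

the result is g(x) = -90x^4 - 180x^3 - 180x^2 + 90x - 18


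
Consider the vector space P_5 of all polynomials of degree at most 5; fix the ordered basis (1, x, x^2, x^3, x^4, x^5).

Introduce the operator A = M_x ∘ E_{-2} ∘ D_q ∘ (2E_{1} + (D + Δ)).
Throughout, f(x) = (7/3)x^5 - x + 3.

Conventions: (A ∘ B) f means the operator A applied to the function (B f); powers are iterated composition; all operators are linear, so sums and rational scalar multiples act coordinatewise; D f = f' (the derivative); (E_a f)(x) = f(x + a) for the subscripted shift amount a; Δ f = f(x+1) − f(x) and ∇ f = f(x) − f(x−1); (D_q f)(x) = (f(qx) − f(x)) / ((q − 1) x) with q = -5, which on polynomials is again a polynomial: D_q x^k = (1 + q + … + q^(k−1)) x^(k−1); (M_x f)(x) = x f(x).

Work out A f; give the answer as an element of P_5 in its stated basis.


E_{1} f = (7/3)x^5 + (35/3)x^4 + (70/3)x^3 + (70/3)x^2 + (32/3)x + 13/3
(2E_{1}) f = (14/3)x^5 + (70/3)x^4 + (140/3)x^3 + (140/3)x^2 + (64/3)x + 26/3
D f = (35/3)x^4 - 1
Δ f = (35/3)x^4 + (70/3)x^3 + (70/3)x^2 + (35/3)x + 4/3
(D + Δ) f = (70/3)x^4 + (70/3)x^3 + (70/3)x^2 + (35/3)x + 1/3
(2E_{1} + (D + Δ)) f = (14/3)x^5 + (140/3)x^4 + 70x^3 + 70x^2 + 33x + 9
D_q (2E_{1} + (D + Δ)) f = (7294/3)x^4 - (14560/3)x^3 + 1470x^2 - 280x + 33
E_{-2} D_q (2E_{1} + (D + Δ)) f = (7294/3)x^4 - 24304x^3 + 88942x^2 - (426608/3)x + 84201
M_x E_{-2} D_q (2E_{1} + (D + Δ)) f = (7294/3)x^5 - 24304x^4 + 88942x^3 - (426608/3)x^2 + 84201x

g(x) = (7294/3)x^5 - 24304x^4 + 88942x^3 - (426608/3)x^2 + 84201x


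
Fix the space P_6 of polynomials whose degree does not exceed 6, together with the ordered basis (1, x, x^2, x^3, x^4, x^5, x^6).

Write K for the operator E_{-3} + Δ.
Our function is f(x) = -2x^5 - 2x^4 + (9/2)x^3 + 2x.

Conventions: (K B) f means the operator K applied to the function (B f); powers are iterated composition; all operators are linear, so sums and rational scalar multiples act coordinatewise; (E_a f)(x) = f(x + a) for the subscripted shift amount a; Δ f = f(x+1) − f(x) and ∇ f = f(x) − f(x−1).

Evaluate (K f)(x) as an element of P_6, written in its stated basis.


the image equals g(x) = -2x^5 + 18x^4 - (359/2)x^3 + 373x^2 - 475x + 199

E_{-3} f = -2x^5 + 28x^4 - (303/2)x^3 + (783/2)x^2 - (941/2)x + 393/2
Δ f = -10x^4 - 28x^3 - (37/2)x^2 - (9/2)x + 5/2
(E_{-3} + Δ) f = -2x^5 + 18x^4 - (359/2)x^3 + 373x^2 - 475x + 199


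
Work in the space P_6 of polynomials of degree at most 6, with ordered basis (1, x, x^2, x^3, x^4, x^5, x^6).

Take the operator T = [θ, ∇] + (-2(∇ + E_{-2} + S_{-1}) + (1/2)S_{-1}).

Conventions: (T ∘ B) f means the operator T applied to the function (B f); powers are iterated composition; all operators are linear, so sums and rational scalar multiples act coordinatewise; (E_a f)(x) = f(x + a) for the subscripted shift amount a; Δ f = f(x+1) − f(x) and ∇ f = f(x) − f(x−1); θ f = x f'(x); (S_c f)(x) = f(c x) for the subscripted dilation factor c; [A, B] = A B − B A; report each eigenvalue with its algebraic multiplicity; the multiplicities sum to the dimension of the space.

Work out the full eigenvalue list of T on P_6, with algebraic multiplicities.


λ = -7/2 (multiplicity 4), λ = -1/2 (multiplicity 3)

image of 1: -7/2
image of x: -(1/2)x + 1
image of x^2: -(7/2)x^2 + 2x - 4
image of x^3: -(1/2)x^3 + 3x^2 - 12x + 11
image of x^4: -(7/2)x^4 + 4x^3 - 24x^2 + 44x - 26
image of x^5: -(1/2)x^5 + 5x^4 - 40x^3 + 110x^2 - 130x + 57
image of x^6: -(7/2)x^6 + 6x^5 - 60x^4 + 220x^3 - 390x^2 + 342x - 120
the matrix is upper triangular; its diagonal is (-7/2, -1/2, -7/2, -1/2, -7/2, -1/2, -7/2)
for a triangular matrix the eigenvalues are the diagonal entries, with algebraic multiplicity their repetition count


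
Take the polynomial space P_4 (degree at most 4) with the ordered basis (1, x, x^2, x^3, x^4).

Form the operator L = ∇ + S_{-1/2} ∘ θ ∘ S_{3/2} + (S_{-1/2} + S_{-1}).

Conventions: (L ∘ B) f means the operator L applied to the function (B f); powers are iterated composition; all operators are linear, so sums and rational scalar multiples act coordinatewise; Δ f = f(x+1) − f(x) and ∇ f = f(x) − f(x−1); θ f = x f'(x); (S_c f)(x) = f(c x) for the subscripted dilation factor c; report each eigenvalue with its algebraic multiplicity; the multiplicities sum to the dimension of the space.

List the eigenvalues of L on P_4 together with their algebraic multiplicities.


image of 1: 2
image of x: -(9/4)x + 1
image of x^2: (19/8)x^2 + 2x - 1
image of x^3: -(153/64)x^3 + 3x^2 - 3x + 1
image of x^4: (149/64)x^4 + 4x^3 - 6x^2 + 4x - 1
the matrix is upper triangular; its diagonal is (2, -9/4, 19/8, -153/64, 149/64)
for a triangular matrix the eigenvalues are the diagonal entries, with algebraic multiplicity their repetition count

λ = -153/64 (multiplicity 1), λ = -9/4 (multiplicity 1), λ = 2 (multiplicity 1), λ = 149/64 (multiplicity 1), λ = 19/8 (multiplicity 1)


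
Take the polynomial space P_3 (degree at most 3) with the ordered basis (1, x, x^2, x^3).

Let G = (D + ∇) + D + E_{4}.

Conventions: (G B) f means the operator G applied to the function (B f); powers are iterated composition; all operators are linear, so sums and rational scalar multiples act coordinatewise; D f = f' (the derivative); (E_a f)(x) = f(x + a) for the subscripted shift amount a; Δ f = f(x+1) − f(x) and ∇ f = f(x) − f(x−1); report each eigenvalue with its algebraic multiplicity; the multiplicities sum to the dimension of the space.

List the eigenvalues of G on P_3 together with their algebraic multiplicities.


image of 1: 1
image of x: x + 7
image of x^2: x^2 + 14x + 15
image of x^3: x^3 + 21x^2 + 45x + 65
the matrix is upper triangular; its diagonal is (1, 1, 1, 1)
for a triangular matrix the eigenvalues are the diagonal entries, with algebraic multiplicity their repetition count

λ = 1 (multiplicity 4)


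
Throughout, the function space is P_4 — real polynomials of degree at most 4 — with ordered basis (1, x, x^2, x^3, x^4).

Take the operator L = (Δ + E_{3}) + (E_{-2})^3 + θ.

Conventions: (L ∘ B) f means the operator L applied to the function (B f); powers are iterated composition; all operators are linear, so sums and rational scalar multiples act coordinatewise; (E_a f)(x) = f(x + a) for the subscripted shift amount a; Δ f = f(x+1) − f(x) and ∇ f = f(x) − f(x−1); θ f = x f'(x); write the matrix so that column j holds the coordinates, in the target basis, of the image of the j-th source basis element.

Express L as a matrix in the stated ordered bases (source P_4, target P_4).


the matrix is [[2, -2, 46, -188, 1378]; [0, 3, -4, 138, -752]; [0, 0, 4, -6, 276]; [0, 0, 0, 5, -8]; [0, 0, 0, 0, 6]] (rows listed top to bottom)

image of 1: 2
image of x: 3x - 2
image of x^2: 4x^2 - 4x + 46
image of x^3: 5x^3 - 6x^2 + 138x - 188
image of x^4: 6x^4 - 8x^3 + 276x^2 - 752x + 1378
each image's coordinates form column j of the matrix


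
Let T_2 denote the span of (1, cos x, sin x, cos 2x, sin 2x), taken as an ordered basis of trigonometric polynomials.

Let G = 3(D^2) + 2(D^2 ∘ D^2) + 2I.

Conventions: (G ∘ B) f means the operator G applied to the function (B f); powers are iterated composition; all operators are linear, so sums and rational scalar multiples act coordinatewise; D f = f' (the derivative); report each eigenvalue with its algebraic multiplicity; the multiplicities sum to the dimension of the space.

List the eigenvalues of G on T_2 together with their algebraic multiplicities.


λ = 1 (multiplicity 2), λ = 2 (multiplicity 1), λ = 22 (multiplicity 2)

image of 1: 2
image of cos x: cos x
image of sin x: sin x
image of cos 2x: 22cos 2x
image of sin 2x: 22sin 2x
the matrix is diagonal; its diagonal is (2, 1, 1, 22, 22)
for a triangular matrix the eigenvalues are the diagonal entries, with algebraic multiplicity their repetition count


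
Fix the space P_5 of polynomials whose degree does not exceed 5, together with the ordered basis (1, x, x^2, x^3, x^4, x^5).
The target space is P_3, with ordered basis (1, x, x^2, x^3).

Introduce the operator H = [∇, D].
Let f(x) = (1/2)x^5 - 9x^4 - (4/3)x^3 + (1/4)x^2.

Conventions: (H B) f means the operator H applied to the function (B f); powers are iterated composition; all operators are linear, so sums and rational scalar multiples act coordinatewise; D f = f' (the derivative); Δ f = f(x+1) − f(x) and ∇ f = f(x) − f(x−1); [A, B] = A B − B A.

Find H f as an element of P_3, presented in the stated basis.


the image equals g(x) = 0

D f = (5/2)x^4 - 36x^3 - 4x^2 + (1/2)x
∇ D f = 10x^3 - 123x^2 + 110x - 34
∇ f = (5/2)x^4 - 41x^3 + 55x^2 - 34x + 95/12
D ∇ f = 10x^3 - 123x^2 + 110x - 34
[∇, D] f = 0


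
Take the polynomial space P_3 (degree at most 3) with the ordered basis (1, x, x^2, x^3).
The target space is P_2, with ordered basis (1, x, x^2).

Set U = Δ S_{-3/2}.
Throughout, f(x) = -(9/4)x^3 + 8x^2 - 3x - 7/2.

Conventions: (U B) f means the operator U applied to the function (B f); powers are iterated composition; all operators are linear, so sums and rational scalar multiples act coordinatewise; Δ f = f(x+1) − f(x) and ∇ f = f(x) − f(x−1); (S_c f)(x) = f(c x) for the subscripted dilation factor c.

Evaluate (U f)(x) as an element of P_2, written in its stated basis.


g(x) = (729/32)x^2 + (1881/32)x + 963/32

S_{-3/2} f = (243/32)x^3 + 18x^2 + (9/2)x - 7/2
Δ S_{-3/2} f = (729/32)x^2 + (1881/32)x + 963/32


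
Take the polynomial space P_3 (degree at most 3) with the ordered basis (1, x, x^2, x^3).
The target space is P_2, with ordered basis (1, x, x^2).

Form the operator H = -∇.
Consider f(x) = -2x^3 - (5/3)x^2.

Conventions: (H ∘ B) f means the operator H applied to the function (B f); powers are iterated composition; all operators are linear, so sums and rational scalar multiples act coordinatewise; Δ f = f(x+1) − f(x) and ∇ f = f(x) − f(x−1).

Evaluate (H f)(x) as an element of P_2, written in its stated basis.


g(x) = 6x^2 - (8/3)x + 1/3

∇ f = -6x^2 + (8/3)x - 1/3
(-∇) f = 6x^2 - (8/3)x + 1/3


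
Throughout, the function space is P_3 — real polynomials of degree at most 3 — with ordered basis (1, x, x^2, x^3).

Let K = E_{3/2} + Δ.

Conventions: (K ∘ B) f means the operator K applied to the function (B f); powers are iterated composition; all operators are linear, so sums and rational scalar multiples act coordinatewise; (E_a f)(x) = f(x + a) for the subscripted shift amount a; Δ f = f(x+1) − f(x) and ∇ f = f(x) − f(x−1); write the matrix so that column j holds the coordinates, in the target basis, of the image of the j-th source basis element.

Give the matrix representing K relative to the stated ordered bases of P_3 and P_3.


image of 1: 1
image of x: x + 5/2
image of x^2: x^2 + 5x + 13/4
image of x^3: x^3 + (15/2)x^2 + (39/4)x + 35/8
each image's coordinates form column j of the matrix

the matrix is [[1, 5/2, 13/4, 35/8]; [0, 1, 5, 39/4]; [0, 0, 1, 15/2]; [0, 0, 0, 1]] (rows listed top to bottom)


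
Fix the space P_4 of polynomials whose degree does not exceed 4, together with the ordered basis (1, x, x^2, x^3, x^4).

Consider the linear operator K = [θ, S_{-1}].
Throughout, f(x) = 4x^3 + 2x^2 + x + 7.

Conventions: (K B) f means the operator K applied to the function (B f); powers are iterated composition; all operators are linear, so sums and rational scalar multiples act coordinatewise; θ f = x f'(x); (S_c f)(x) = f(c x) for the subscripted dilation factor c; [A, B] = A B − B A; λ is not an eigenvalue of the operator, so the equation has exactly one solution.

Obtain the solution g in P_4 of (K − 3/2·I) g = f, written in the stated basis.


the result is g(x) = -(8/3)x^3 - (4/3)x^2 - (2/3)x - 14/3

write g with unknown coordinates in the stated basis and equate coefficients in (K − 3/2·I) g = f
solving from the highest basis element down gives g = -(8/3)x^3 - (4/3)x^2 - (2/3)x - 14/3
check: K g = 0
so K g − 3/2·g = 4x^3 + 2x^2 + x + 7 = f ✓


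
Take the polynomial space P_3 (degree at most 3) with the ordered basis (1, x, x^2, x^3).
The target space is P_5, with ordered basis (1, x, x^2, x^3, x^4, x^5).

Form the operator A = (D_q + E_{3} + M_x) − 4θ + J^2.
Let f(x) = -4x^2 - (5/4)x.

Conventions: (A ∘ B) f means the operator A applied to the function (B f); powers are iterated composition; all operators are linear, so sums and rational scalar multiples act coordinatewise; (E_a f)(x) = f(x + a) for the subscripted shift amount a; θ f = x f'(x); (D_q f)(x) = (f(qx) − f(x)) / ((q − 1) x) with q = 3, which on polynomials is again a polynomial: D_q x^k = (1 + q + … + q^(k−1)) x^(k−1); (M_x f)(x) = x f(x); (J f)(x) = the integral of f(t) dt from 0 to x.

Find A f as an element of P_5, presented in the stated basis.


D_q f = -16x - 5/4
E_{3} f = -4x^2 - (101/4)x - 159/4
M_x f = -4x^3 - (5/4)x^2
(D_q + E_{3} + M_x) f = -4x^3 - (21/4)x^2 - (165/4)x - 41
θ f = -8x^2 - (5/4)x
(-4θ) f = 32x^2 + 5x
J f = -(4/3)x^3 - (5/8)x^2
J J f = -(1/3)x^4 - (5/24)x^3
((D_q + E_{3} + M_x) − 4θ + J^2) f = -(1/3)x^4 - (101/24)x^3 + (107/4)x^2 - (145/4)x - 41

the image equals g(x) = -(1/3)x^4 - (101/24)x^3 + (107/4)x^2 - (145/4)x - 41


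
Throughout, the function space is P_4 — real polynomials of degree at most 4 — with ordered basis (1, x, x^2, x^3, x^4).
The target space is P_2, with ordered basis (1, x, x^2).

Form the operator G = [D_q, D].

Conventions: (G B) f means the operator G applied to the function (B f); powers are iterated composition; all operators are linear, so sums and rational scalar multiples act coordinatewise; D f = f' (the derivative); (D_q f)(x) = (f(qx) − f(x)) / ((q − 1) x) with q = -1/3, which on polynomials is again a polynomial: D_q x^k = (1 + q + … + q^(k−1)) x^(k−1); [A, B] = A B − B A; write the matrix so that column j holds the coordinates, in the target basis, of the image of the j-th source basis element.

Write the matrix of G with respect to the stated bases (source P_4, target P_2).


image of 1: 0
image of x: 0
image of x^2: 4/3
image of x^3: (4/9)x
image of x^4: (8/9)x^2
each image's coordinates form column j of the matrix

the matrix is [[0, 0, 4/3, 0, 0]; [0, 0, 0, 4/9, 0]; [0, 0, 0, 0, 8/9]] (rows listed top to bottom)


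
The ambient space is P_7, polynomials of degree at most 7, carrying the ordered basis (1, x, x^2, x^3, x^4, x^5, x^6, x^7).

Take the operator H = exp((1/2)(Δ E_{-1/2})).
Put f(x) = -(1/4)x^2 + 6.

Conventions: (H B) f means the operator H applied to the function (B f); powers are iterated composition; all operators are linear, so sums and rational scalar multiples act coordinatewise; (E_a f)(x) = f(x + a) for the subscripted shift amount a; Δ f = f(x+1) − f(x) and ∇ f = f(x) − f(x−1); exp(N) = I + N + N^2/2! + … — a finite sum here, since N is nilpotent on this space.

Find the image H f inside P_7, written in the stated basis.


g(x) = -(1/4)x^2 - (1/4)x + 95/16

order-1 term: -(1/4)x
order-2 term: -1/16
the series for exp((1/2)(Δ E_{-1/2})) f terminates at order 2
exp((1/2)(Δ E_{-1/2})) f = -(1/4)x^2 - (1/4)x + 95/16


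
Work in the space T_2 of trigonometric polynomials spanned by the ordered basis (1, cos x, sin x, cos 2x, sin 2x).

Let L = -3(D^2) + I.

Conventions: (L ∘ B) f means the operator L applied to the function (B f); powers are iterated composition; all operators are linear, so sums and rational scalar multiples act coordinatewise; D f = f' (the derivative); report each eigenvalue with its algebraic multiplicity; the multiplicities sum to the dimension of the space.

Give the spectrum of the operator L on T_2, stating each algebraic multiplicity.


image of 1: 1
image of cos x: 4cos x
image of sin x: 4sin x
image of cos 2x: 13cos 2x
image of sin 2x: 13sin 2x
the matrix is diagonal; its diagonal is (1, 4, 4, 13, 13)
for a triangular matrix the eigenvalues are the diagonal entries, with algebraic multiplicity their repetition count

λ = 1 (multiplicity 1), λ = 4 (multiplicity 2), λ = 13 (multiplicity 2)


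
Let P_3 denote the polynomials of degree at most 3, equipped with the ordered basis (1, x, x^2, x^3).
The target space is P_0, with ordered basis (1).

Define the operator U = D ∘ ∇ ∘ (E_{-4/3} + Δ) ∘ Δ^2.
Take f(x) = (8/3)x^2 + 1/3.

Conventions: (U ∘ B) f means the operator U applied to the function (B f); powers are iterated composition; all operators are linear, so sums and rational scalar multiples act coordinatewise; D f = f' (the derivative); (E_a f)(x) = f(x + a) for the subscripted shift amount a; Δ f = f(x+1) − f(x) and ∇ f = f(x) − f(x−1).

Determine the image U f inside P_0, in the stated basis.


Δ f = (16/3)x + 8/3
Δ Δ f = 16/3
E_{-4/3} Δ^2 f = 16/3
Δ Δ^2 f = 0
(E_{-4/3} + Δ) Δ^2 f = 16/3
∇ (E_{-4/3} + Δ) Δ^2 f = 0
D ∇ (E_{-4/3} + Δ) Δ^2 f = 0

g(x) = 0


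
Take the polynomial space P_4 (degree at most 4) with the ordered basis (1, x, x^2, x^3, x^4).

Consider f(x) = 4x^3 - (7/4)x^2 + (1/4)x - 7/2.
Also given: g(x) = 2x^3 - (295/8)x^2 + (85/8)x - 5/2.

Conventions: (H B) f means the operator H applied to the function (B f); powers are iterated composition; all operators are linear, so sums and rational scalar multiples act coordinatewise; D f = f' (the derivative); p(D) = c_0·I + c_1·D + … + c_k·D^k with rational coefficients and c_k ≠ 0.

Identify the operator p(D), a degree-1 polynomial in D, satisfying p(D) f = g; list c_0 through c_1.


D^0 f = 4x^3 - (7/4)x^2 + (1/4)x - 7/2
D^1 f = 12x^2 - (7/2)x + 1/4
matching coefficients of g against c_0 f + c_1 Df + … from the top degree down determines the c_i
solution: c_0 = 1/2, c_1 = -3

c_0 = 1/2, c_1 = -3


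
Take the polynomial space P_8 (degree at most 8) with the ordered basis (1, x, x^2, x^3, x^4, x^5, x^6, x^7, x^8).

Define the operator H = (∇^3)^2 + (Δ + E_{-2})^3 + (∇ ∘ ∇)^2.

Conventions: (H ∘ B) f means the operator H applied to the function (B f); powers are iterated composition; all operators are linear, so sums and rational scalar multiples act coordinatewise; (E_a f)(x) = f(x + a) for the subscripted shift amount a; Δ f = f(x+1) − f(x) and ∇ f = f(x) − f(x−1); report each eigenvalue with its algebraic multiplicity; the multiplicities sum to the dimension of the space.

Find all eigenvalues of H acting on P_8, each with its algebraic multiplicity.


λ = 1 (multiplicity 9)

image of 1: 1
image of x: x - 3
image of x^2: x^2 - 6x + 21
image of x^3: x^3 - 9x^2 + 63x - 117
image of x^4: x^4 - 12x^3 + 126x^2 - 468x + 873
image of x^5: x^5 - 15x^4 + 210x^3 - 1170x^2 + 4365x - 5613
image of x^6: x^6 - 18x^5 + 315x^4 - 2340x^3 + 13095x^2 - 33678x + 39561
image of x^7: x^7 - 21x^6 + 441x^5 - 4095x^4 + 30555x^3 - 117873x^2 + 276927x - 259437
image of x^8: x^8 - 24x^7 + 588x^6 - 6552x^5 + 61110x^4 - 314328x^3 + 1107708x^2 - 2075496x + 1741593
the matrix is upper triangular; its diagonal is (1, 1, 1, 1, 1, 1, 1, 1, 1)
for a triangular matrix the eigenvalues are the diagonal entries, with algebraic multiplicity their repetition count


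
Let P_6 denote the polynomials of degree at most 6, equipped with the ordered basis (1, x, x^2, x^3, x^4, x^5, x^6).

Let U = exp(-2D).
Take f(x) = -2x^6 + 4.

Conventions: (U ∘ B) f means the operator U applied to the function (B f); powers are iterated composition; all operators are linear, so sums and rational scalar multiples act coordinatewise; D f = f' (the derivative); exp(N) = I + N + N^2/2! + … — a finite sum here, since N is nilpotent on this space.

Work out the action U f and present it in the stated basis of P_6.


the result is g(x) = -2x^6 + 24x^5 - 120x^4 + 320x^3 - 480x^2 + 384x - 124

order-1 term: 24x^5
order-2 term: -120x^4
order-3 term: 320x^3
order-4 term: -480x^2
order-5 term: 384x
order-6 term: -128
the series for exp(-2D) f terminates at order 6
exp(-2D) f = -2x^6 + 24x^5 - 120x^4 + 320x^3 - 480x^2 + 384x - 124


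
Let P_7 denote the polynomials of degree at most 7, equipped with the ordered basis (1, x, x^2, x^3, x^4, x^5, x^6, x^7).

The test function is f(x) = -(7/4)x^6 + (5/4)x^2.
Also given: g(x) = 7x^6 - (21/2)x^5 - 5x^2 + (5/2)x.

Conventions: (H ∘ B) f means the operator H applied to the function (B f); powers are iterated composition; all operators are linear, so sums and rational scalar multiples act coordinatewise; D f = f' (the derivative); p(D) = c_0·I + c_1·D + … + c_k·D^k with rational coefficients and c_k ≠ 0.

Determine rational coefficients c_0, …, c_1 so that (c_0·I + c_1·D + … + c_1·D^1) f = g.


c_0 = -4, c_1 = 1

D^0 f = -(7/4)x^6 + (5/4)x^2
D^1 f = -(21/2)x^5 + (5/2)x
matching coefficients of g against c_0 f + c_1 Df + … from the top degree down determines the c_i
solution: c_0 = -4, c_1 = 1


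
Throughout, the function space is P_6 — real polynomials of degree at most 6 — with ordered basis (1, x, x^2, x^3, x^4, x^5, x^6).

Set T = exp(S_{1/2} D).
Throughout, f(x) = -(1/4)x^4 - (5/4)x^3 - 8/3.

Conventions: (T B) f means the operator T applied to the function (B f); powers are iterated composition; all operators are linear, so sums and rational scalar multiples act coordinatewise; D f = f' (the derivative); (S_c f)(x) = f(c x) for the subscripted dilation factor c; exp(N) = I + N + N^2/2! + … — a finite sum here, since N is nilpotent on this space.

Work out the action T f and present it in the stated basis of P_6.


g(x) = -(1/4)x^4 - (11/8)x^3 - (63/64)x^2 - (31/64)x - 2171/768

order-1 term: -(1/8)x^3 - (15/16)x^2
order-2 term: -(3/64)x^2 - (15/32)x
order-3 term: -(1/64)x - 5/32
order-4 term: -1/256
the series for exp(S_{1/2} D) f terminates at order 4
exp(S_{1/2} D) f = -(1/4)x^4 - (11/8)x^3 - (63/64)x^2 - (31/64)x - 2171/768


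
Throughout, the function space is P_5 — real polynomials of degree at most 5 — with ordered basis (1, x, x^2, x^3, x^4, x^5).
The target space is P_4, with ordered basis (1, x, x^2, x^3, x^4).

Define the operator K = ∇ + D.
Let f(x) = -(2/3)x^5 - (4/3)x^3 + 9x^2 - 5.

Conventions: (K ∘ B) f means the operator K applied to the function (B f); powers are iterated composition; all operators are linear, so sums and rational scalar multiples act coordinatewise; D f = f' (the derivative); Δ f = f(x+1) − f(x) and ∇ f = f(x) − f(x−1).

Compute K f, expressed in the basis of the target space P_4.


the image equals g(x) = -(20/3)x^4 + (20/3)x^3 - (44/3)x^2 + (130/3)x - 11

∇ f = -(10/3)x^4 + (20/3)x^3 - (32/3)x^2 + (76/3)x - 11
D f = -(10/3)x^4 - 4x^2 + 18x
(∇ + D) f = -(20/3)x^4 + (20/3)x^3 - (44/3)x^2 + (130/3)x - 11


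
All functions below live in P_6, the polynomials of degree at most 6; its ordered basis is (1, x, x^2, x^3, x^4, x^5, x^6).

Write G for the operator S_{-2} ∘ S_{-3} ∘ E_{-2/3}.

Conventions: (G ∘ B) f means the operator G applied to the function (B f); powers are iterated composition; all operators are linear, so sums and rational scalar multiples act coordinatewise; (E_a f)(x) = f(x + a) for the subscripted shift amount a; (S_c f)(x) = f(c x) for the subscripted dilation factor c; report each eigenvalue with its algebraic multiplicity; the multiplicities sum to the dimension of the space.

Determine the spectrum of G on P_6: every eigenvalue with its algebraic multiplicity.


λ = 1 (multiplicity 1), λ = 6 (multiplicity 1), λ = 36 (multiplicity 1), λ = 216 (multiplicity 1), λ = 1296 (multiplicity 1), λ = 7776 (multiplicity 1), λ = 46656 (multiplicity 1)

image of 1: 1
image of x: 6x - 2/3
image of x^2: 36x^2 - 8x + 4/9
image of x^3: 216x^3 - 72x^2 + 8x - 8/27
image of x^4: 1296x^4 - 576x^3 + 96x^2 - (64/9)x + 16/81
image of x^5: 7776x^5 - 4320x^4 + 960x^3 - (320/3)x^2 + (160/27)x - 32/243
image of x^6: 46656x^6 - 31104x^5 + 8640x^4 - 1280x^3 + (320/3)x^2 - (128/27)x + 64/729
the matrix is upper triangular; its diagonal is (1, 6, 36, 216, 1296, 7776, 46656)
for a triangular matrix the eigenvalues are the diagonal entries, with algebraic multiplicity their repetition count


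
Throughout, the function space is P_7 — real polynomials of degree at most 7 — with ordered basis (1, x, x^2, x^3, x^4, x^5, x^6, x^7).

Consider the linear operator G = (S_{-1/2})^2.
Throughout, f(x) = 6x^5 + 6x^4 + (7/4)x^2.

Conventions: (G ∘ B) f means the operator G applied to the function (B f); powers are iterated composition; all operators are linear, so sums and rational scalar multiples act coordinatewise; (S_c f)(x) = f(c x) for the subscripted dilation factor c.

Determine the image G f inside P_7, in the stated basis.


g(x) = (3/512)x^5 + (3/128)x^4 + (7/64)x^2

S_{-1/2} f = -(3/16)x^5 + (3/8)x^4 + (7/16)x^2
S_{-1/2} S_{-1/2} f = (3/512)x^5 + (3/128)x^4 + (7/64)x^2


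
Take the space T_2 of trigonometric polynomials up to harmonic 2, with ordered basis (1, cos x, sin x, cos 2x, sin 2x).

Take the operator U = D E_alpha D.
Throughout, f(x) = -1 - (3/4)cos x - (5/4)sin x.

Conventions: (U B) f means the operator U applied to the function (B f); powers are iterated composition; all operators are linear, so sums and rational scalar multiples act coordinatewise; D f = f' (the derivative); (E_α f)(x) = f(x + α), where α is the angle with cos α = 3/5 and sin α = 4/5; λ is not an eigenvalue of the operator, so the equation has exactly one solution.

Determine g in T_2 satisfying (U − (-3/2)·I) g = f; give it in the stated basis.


the result is g(x) = -2/3 - (67/58)cos x - (21/58)sin x

write g with unknown coordinates in the stated basis and equate coefficients in (U − (-3/2)·I) g = f
solving from the highest basis element down gives g = -2/3 - (67/58)cos x - (21/58)sin x
check: U g = (57/58)cos x - (41/58)sin x
so U g − (-3/2)·g = -1 - (3/4)cos x - (5/4)sin x = f ✓


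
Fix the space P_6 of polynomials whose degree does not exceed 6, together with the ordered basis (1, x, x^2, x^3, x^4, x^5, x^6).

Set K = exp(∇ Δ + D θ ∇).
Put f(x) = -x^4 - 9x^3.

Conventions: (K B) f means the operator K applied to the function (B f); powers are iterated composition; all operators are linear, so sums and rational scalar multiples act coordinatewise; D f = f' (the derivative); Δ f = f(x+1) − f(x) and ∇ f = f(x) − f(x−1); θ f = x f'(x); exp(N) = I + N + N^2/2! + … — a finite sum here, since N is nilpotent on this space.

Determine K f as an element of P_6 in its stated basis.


order-1 term: -48x^2 - 138x + 21
order-2 term: -96
the series for exp(∇ Δ + D θ ∇) f terminates at order 2
exp(∇ Δ + D θ ∇) f = -x^4 - 9x^3 - 48x^2 - 138x - 75

g(x) = -x^4 - 9x^3 - 48x^2 - 138x - 75


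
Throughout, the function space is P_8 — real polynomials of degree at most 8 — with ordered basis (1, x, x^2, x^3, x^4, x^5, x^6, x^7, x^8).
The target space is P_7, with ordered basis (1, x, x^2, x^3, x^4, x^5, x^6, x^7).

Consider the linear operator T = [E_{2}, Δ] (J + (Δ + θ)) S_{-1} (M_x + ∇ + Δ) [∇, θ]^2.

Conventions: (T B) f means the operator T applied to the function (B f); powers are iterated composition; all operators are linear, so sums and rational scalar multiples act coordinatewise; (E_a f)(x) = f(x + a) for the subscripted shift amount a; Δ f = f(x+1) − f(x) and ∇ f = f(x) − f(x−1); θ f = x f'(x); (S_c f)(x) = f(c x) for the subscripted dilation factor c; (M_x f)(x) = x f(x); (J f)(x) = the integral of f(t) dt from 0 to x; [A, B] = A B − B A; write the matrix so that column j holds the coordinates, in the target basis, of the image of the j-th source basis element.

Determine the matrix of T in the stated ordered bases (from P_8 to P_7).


the matrix is [[0, 0, 0, 0, 0, 0, 0, 0, 0]; [0, 0, 0, 0, 0, 0, 0, 0, 0]; [0, 0, 0, 0, 0, 0, 0, 0, 0]; [0, 0, 0, 0, 0, 0, 0, 0, 0]; [0, 0, 0, 0, 0, 0, 0, 0, 0]; [0, 0, 0, 0, 0, 0, 0, 0, 0]; [0, 0, 0, 0, 0, 0, 0, 0, 0]; [0, 0, 0, 0, 0, 0, 0, 0, 0]] (rows listed top to bottom)

image of 1: 0
image of x: 0
image of x^2: 0
image of x^3: 0
image of x^4: 0
image of x^5: 0
image of x^6: 0
image of x^7: 0
image of x^8: 0
each image's coordinates form column j of the matrix


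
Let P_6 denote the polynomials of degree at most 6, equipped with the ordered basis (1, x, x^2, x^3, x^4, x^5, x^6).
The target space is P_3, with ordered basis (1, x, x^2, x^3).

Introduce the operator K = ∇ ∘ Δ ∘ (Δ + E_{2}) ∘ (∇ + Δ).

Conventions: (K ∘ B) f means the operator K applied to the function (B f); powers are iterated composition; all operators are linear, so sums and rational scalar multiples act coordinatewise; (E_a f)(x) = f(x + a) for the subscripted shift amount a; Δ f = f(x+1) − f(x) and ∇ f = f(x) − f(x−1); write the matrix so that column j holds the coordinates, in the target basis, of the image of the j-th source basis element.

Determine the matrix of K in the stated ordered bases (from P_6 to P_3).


the matrix is [[0, 0, 0, 12, 144, 660, 3240]; [0, 0, 0, 0, 48, 720, 3960]; [0, 0, 0, 0, 0, 120, 2160]; [0, 0, 0, 0, 0, 0, 240]] (rows listed top to bottom)

image of 1: 0
image of x: 0
image of x^2: 0
image of x^3: 12
image of x^4: 48x + 144
image of x^5: 120x^2 + 720x + 660
image of x^6: 240x^3 + 2160x^2 + 3960x + 3240
each image's coordinates form column j of the matrix


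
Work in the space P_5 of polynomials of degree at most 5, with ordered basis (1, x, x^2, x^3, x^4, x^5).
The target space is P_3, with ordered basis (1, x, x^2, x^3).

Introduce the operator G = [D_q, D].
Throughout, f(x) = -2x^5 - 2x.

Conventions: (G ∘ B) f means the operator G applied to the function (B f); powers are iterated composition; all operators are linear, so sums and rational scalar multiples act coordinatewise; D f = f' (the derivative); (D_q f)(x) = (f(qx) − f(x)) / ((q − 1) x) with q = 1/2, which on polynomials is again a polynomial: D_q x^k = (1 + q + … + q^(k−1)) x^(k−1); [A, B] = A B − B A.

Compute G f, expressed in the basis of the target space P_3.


the result is g(x) = -(13/4)x^3

D f = -10x^4 - 2
D_q D f = -(75/4)x^3
D_q f = -(31/8)x^4 - 2
D D_q f = -(31/2)x^3
[D_q, D] f = -(13/4)x^3


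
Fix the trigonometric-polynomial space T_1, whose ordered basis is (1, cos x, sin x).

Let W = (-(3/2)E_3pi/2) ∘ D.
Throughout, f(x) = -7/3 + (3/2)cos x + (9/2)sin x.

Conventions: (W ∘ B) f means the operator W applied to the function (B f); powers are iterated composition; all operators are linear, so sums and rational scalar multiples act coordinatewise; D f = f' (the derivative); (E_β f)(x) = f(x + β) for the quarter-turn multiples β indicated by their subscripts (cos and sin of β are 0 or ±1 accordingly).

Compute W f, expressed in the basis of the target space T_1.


the image equals g(x) = -(9/4)cos x - (27/4)sin x

D f = (9/2)cos x - (3/2)sin x
E_3pi/2 D f = (3/2)cos x + (9/2)sin x
(-(3/2)E_3pi/2) D f = -(9/4)cos x - (27/4)sin x


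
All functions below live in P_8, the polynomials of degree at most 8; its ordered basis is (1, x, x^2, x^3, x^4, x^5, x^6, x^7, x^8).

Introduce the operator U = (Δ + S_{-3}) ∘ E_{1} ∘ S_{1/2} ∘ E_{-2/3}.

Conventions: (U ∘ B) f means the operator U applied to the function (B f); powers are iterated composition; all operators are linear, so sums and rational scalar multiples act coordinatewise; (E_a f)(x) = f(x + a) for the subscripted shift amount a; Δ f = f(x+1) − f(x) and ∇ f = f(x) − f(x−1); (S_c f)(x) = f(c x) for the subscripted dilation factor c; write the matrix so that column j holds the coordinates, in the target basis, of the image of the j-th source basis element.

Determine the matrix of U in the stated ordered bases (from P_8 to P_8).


image of 1: 1
image of x: -(3/2)x + 1/3
image of x^2: (9/4)x^2 + x + 1/9
image of x^3: -(27/8)x^3 - (3/4)x^2 + 1/27
image of x^4: (81/16)x^4 + (5/2)x^3 + (1/2)x^2 + (1/9)x + 1/81
image of x^5: -(243/32)x^5 - (65/16)x^4 - (5/6)x^3 + (5/216)x + 1/243
image of x^6: (729/64)x^6 + (123/16)x^5 + (35/16)x^4 + (5/12)x^3 + (5/72)x^2 + (1/72)x + 1/729
image of x^7: -(2187/128)x^7 - (847/64)x^6 - (35/8)x^5 - (35/48)x^4 - (35/864)x^3 + (7/432)x^2 + (35/7776)x + 1/2187
image of x^8: (6561/256)x^8 + (365/16)x^7 + (427/48)x^6 + (49/24)x^5 + (35/108)x^4 + (35/648)x^3 + (7/648)x^2 + (11/5832)x + 1/6561
each image's coordinates form column j of the matrix

the matrix is [[1, 1/3, 1/9, 1/27, 1/81, 1/243, 1/729, 1/2187, 1/6561]; [0, -3/2, 1, 0, 1/9, 5/216, 1/72, 35/7776, 11/5832]; [0, 0, 9/4, -3/4, 1/2, 0, 5/72, 7/432, 7/648]; [0, 0, 0, -27/8, 5/2, -5/6, 5/12, -35/864, 35/648]; [0, 0, 0, 0, 81/16, -65/16, 35/16, -35/48, 35/108]; [0, 0, 0, 0, 0, -243/32, 123/16, -35/8, 49/24]; [0, 0, 0, 0, 0, 0, 729/64, -847/64, 427/48]; [0, 0, 0, 0, 0, 0, 0, -2187/128, 365/16]; [0, 0, 0, 0, 0, 0, 0, 0, 6561/256]] (rows listed top to bottom)


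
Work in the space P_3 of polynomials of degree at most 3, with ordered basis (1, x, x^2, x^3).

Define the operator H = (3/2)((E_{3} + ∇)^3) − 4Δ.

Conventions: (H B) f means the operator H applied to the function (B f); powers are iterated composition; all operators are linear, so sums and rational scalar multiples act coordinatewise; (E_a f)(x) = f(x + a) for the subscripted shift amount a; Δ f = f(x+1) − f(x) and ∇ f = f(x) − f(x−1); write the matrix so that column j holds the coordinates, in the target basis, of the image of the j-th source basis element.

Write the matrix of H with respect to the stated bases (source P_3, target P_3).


image of 1: 3/2
image of x: (3/2)x + 14
image of x^2: (3/2)x^2 + 28x + 176
image of x^3: (3/2)x^3 + 42x^2 + 528x + 1562
each image's coordinates form column j of the matrix

the matrix is [[3/2, 14, 176, 1562]; [0, 3/2, 28, 528]; [0, 0, 3/2, 42]; [0, 0, 0, 3/2]] (rows listed top to bottom)
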